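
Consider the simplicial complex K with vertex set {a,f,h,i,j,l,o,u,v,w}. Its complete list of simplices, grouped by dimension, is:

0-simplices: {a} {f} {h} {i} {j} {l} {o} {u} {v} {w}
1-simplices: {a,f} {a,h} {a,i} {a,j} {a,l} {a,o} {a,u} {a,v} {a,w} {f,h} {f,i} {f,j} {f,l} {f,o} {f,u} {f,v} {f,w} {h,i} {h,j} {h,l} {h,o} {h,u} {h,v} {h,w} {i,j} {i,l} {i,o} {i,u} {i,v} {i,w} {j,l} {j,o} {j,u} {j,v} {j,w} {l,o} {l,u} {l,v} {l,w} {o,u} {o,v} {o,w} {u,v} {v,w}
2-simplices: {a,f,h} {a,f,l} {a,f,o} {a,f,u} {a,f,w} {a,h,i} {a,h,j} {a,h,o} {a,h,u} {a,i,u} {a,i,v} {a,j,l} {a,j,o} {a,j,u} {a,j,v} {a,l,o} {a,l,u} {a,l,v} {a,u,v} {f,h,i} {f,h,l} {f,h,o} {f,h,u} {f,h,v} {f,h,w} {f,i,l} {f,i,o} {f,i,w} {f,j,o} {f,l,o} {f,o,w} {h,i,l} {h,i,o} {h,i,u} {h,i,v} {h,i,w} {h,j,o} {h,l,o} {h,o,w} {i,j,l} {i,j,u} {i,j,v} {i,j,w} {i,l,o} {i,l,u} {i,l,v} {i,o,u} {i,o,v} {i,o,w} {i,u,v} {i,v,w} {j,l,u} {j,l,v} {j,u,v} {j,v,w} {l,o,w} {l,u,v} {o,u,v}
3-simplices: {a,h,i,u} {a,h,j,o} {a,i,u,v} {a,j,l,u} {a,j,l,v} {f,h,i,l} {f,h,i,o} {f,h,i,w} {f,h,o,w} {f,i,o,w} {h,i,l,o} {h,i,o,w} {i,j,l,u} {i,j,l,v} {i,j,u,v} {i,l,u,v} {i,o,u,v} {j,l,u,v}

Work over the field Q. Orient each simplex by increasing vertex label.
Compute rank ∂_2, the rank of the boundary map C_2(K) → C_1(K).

rank∂_2=35

n_0=10 n_1=44 n_2=58 n_3=18  [Q]
∂1: piv[af,ah,ai,aj,al,ao,au,av,aw] rk=9  ker:fh,fi,fj,fl,fo,fu,fv,fw,hi,hj,hl,ho,hu,hv,hw,ij,il,io,iu,iv,iw,jl,jo,ju,jv,jw,lo,lu,lv,lw,ou,ov,ow,uv,vw
∂2: piv[afh,afl,afo,afu,afw,ahi,ahj,aho,ahu,aiu,aiv,ajl,ajo,aju,ajv,alo,alu,alv,auv,fhi,fhl,fhv,fhw,fil,fio,fiw,fjo,fow,hiv,ijl,ijw,iou,iov,ivw,low] rk=35  ker:fho,fhu,flo,hil,hio,hiu,hiw,hjo,hlo,how,iju,ijv,ilo,ilu,ilv,iow,iuv,jlu,jlv,juv,jvw,luv,ouv
∂3: piv[ahiu,ahjo,aiuv,ajlu,ajlv,fhil,fhio,fhiw,fhow,fiow,hilo,ijlu,ijlv,ijuv,iluv,iouv] rk=16  ker:hiow,jluv
rk∂_2=35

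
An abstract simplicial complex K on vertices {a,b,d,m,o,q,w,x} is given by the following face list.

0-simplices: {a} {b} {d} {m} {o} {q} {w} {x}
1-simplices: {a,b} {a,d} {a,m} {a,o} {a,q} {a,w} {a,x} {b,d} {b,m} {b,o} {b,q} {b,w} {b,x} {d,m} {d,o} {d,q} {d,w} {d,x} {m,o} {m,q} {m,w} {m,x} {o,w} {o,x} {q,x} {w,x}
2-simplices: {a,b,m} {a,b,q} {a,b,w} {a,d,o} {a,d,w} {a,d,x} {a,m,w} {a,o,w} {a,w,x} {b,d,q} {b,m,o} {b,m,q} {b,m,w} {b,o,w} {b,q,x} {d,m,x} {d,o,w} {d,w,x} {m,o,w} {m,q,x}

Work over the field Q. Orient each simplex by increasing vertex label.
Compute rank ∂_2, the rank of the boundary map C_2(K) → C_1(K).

rank∂_2=16

n_0=8 n_1=26 n_2=20  [Q]
∂1: piv[ab,ad,am,ao,aq,aw,ax] rk=7  ker:bd,bm,bo,bq,bw,bx,dm,do,dq,dw,dx,mo,mq,mw,mx,ow,ox,qx,wx
∂2: piv[abm,abq,abw,ado,adw,adx,amw,aow,awx,bdq,bmo,bmq,bow,bqx,dmx,mqx] rk=16  ker:bmw,dow,dwx,mow
rk∂_2=16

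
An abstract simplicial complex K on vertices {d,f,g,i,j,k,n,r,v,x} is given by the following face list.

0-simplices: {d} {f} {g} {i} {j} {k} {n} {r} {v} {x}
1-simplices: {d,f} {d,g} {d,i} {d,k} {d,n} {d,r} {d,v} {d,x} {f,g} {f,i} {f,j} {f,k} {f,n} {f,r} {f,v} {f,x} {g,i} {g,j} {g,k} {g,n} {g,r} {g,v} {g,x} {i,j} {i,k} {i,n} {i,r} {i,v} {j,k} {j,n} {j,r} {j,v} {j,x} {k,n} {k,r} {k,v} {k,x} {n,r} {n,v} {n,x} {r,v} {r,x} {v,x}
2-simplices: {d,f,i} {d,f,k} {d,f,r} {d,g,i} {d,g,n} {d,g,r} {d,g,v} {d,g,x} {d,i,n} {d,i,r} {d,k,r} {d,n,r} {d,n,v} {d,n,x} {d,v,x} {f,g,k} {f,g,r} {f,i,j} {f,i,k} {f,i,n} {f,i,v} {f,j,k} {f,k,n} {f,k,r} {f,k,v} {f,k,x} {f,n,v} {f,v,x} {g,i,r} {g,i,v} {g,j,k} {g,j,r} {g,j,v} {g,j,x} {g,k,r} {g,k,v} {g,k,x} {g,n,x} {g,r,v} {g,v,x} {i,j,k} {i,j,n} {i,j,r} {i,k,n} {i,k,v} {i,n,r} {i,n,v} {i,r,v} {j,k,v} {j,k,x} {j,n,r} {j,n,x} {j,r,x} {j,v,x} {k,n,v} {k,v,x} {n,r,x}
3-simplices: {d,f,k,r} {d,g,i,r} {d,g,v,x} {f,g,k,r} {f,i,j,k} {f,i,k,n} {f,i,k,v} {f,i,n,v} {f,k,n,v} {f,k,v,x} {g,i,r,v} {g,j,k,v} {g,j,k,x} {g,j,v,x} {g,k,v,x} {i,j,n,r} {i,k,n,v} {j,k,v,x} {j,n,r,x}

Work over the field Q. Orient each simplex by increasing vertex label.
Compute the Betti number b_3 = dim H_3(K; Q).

b_3=2

n_0=10 n_1=43 n_2=57 n_3=19  [Q]
∂1: piv[df,dg,di,dk,dn,dr,dv,dx,fj] rk=9  ker:fg,fi,fk,fn,fr,fv,fx,gi,gj,gk,gn,gr,gv,gx,ij,ik,in,ir,iv,jk,jn,jr,jv,jx,kn,kr,kv,kx,nr,nv,nx,rv,rx,vx
∂2: piv[dfi,dfk,dfr,dgi,dgn,dgr,dgv,dgx,din,dir,dkr,dnr,dnv,dnx,dvx,fgk,fgr,fij,fik,fin,fiv,fjk,fkn,fkv,fkx,fnv,fvx,gjk,gjr,gjv,gjx,grv,ijn,jrx] rk=34  ker:fkr,gir,giv,gkr,gkv,gkx,gnx,gvx,ijk,ijr,ikn,ikv,inr,inv,irv,jkv,jkx,jnr,jnx,jvx,knv,kvx,nrx
∂3: piv[dfkr,dgir,dgvx,fgkr,fijk,fikn,fikv,finv,fknv,fkvx,girv,gjkv,gjkx,gjvx,gkvx,ijnr,jnrx] rk=17  ker:iknv,jkvx
b_3=(19−17)−0=2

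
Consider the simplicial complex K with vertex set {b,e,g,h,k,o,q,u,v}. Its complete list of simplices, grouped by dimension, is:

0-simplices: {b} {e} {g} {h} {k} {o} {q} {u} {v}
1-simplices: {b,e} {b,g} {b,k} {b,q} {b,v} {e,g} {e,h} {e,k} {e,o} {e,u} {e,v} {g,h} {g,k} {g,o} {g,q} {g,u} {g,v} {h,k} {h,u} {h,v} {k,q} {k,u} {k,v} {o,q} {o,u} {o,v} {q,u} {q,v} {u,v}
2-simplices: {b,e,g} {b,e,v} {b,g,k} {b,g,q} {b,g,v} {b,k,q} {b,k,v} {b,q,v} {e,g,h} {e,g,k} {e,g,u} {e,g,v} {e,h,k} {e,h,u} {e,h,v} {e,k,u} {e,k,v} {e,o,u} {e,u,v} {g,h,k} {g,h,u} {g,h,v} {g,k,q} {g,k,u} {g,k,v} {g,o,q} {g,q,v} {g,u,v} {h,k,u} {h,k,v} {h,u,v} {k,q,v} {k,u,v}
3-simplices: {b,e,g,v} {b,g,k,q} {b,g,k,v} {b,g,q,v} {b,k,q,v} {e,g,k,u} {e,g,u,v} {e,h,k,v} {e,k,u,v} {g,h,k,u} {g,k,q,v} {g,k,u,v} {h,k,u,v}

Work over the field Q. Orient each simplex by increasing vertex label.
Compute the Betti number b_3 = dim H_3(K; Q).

b_3=1

n_0=9 n_1=29 n_2=33 n_3=13  [Q]
∂1: piv[be,bg,bk,bq,bv,eh,eo,eu] rk=8  ker:eg,ek,ev,gh,gk,go,gq,gu,gv,hk,hu,hv,kq,ku,kv,oq,ou,ov,qu,qv,uv
∂2: piv[beg,bev,bgk,bgq,bgv,bkq,bkv,bqv,egh,egk,egu,ehk,ehu,ehv,eku,eou,euv,goq] rk=18  ker:egv,ekv,ghk,ghu,ghv,gkq,gku,gkv,gqv,guv,hku,hkv,huv,kqv,kuv
∂3: piv[begv,bgkq,bgkv,bgqv,bkqv,egku,eguv,ehkv,ekuv,ghku,gkuv,hkuv] rk=12  ker:gkqv
b_3=(13−12)−0=1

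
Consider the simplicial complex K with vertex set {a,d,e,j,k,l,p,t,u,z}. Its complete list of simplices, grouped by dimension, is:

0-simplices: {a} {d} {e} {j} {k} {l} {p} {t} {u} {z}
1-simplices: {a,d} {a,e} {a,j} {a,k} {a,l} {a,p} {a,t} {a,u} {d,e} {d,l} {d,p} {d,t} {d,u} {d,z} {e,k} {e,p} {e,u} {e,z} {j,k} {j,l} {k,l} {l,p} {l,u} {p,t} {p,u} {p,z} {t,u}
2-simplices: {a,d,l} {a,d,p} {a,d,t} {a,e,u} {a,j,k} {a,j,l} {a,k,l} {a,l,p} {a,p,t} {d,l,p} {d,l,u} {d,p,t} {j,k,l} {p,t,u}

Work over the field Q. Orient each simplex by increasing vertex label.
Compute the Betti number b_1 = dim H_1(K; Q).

n_0=10 n_1=27 n_2=14  [Q]
∂1: piv[ad,ae,aj,ak,al,ap,at,au,dz] rk=9  ker:de,dl,dp,dt,du,ek,ep,eu,ez,jk,jl,kl,lp,lu,pt,pu,pz,tu
∂2: piv[adl,adp,adt,aeu,ajk,ajl,akl,alp,apt,dlu,ptu] rk=11  ker:dlp,dpt,jkl
b_1=(27−9)−11=7

b_1=7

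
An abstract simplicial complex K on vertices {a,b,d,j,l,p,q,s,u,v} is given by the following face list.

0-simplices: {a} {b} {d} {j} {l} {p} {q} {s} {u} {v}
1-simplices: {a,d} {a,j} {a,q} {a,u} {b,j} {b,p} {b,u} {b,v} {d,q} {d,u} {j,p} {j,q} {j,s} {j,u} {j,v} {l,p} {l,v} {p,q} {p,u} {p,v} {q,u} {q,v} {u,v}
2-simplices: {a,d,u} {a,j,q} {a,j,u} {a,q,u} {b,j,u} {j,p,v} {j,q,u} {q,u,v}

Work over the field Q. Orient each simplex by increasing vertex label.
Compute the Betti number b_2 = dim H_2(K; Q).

n_0=10 n_1=23 n_2=8  [Q]
∂1: piv[ad,aj,aq,au,bj,bp,bv,js,lp] rk=9  ker:bu,dq,du,jp,jq,ju,jv,lv,pq,pu,pv,qu,qv,uv
∂2: piv[adu,ajq,aju,aqu,bju,jpv,quv] rk=7  ker:jqu
b_2=(8−7)−0=1

b_2=1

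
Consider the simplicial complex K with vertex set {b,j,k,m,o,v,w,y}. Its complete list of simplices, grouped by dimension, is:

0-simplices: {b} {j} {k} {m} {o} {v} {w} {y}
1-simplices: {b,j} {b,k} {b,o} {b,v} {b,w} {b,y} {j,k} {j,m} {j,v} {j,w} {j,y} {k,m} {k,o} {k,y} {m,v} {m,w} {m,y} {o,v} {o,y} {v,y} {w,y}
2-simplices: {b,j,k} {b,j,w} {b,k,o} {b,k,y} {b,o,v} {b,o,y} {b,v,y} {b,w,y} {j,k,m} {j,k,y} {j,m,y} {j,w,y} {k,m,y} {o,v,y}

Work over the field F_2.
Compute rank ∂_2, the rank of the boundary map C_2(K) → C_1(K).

rank∂_2=11

n_0=8 n_1=21 n_2=14  [Z2]
∂1: piv[bj,bk,bo,bv,bw,by,jm] rk=7  ker:jk,jv,jw,jy,km,ko,ky,mv,mw,my,ov,oy,vy,wy
∂2: piv[bjk,bjw,bko,bky,bov,boy,bvy,bwy,jkm,jky,jmy] rk=11  ker:jwy,kmy,ovy
rk∂_2=11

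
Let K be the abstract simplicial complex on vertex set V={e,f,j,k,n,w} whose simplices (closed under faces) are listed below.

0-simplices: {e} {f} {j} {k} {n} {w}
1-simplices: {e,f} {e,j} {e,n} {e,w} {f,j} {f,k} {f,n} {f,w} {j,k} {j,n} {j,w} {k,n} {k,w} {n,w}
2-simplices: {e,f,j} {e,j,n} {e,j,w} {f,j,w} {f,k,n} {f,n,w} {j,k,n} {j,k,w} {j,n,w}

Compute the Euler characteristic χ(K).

χ(K)=1

n_0=6 n_1=14 n_2=9
χ=+6−14+9=1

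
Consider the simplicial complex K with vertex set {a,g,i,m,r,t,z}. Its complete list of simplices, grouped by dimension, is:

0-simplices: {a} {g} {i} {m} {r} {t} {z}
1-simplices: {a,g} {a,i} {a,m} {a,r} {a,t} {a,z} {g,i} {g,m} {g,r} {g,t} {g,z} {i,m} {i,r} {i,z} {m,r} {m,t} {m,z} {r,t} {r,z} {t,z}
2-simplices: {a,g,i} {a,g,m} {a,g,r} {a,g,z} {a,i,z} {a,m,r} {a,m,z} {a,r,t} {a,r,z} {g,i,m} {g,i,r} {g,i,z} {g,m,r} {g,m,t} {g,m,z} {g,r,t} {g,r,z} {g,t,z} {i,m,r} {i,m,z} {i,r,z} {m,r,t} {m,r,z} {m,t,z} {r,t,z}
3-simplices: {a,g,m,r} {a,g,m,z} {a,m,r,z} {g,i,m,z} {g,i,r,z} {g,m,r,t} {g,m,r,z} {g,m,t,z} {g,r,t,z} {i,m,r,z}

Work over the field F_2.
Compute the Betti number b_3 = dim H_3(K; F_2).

n_0=7 n_1=20 n_2=25 n_3=10  [Z2]
∂1: piv[ag,ai,am,ar,at,az] rk=6  ker:gi,gm,gr,gt,gz,im,ir,iz,mr,mt,mz,rt,rz,tz
∂2: piv[agi,agm,agr,agz,aiz,amr,amz,art,arz,gim,gir,gmt,grt,gtz] rk=14  ker:giz,gmr,gmz,grz,imr,imz,irz,mrt,mrz,mtz,rtz
∂3: piv[agmr,agmz,amrz,gimz,girz,gmrt,gmrz,gmtz,grtz,imrz] rk=10
b_3=(10−10)−0=0

b_3=0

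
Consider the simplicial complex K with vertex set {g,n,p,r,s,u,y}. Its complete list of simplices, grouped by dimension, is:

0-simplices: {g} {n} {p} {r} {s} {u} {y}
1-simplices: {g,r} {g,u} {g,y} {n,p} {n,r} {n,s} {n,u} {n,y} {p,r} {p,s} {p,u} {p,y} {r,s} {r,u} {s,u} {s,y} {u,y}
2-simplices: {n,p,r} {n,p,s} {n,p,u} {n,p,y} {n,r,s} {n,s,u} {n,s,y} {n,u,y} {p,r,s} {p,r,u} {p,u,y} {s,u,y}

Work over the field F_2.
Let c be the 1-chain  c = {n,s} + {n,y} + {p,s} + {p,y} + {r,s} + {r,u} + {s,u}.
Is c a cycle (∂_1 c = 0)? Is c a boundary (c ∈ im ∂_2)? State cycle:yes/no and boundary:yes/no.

n_0=7 n_1=17 n_2=12  [Z2]
∂1: piv[gr,gu,gy,np,nr,ns] rk=6  ker:nu,ny,pr,ps,pu,py,rs,ru,su,sy,uy
∂2: piv[npr,nps,npu,npy,nrs,nsu,nsy,nuy,pru] rk=9  ker:prs,puy,suy
∂1c = 0
c vs im∂2: reduces to 0 ⇒ boundary

cycle:yes boundary:yes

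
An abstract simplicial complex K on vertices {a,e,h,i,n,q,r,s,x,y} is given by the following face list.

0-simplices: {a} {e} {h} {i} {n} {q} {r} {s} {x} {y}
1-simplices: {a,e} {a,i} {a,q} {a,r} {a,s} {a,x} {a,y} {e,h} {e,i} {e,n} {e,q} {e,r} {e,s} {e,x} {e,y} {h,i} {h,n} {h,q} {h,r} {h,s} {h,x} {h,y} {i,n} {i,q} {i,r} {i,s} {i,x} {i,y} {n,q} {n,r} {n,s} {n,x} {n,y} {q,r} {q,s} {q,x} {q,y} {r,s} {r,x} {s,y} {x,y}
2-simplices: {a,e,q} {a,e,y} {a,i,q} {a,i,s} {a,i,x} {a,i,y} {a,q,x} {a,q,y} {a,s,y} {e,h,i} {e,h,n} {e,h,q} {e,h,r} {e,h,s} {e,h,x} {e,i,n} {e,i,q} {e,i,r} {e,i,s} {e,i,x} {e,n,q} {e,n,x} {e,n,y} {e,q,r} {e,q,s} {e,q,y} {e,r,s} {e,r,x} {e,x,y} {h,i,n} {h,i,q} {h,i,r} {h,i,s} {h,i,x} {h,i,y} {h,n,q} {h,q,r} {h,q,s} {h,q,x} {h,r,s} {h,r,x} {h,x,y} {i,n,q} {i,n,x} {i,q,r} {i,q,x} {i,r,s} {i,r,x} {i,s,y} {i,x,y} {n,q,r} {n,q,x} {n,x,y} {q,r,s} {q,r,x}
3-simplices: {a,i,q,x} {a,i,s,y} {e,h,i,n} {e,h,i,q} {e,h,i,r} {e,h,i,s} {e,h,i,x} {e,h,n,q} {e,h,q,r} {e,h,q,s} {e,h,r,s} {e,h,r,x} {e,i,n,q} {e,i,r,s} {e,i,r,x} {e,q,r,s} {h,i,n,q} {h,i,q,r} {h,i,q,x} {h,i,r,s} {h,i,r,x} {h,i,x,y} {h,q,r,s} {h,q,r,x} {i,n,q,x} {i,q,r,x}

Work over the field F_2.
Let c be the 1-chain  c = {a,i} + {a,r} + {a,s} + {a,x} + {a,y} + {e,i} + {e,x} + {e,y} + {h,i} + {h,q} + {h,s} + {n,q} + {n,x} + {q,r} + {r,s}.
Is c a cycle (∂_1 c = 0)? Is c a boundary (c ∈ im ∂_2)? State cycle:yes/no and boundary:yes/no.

cycle:no boundary:no

n_0=10 n_1=41 n_2=55 n_3=26  [Z2]
∂1: piv[ae,ai,aq,ar,as,ax,ay,eh,en] rk=9  ker:ei,eq,er,es,ex,ey,hi,hn,hq,hr,hs,hx,hy,in,iq,ir,is,ix,iy,nq,nr,ns,nx,ny,qr,qs,qx,qy,rs,rx,sy,xy
∂2: piv[aeq,aey,aiq,ais,aix,aiy,aqx,aqy,asy,ehi,ehn,ehq,ehr,ehs,ehx,ein,eiq,eir,eis,eix,enq,enx,eny,eqr,eqs,ers,erx,exy,hiy,nqr] rk=30  ker:eqy,hin,hiq,hir,his,hix,hnq,hqr,hqs,hqx,hrs,hrx,hxy,inq,inx,iqr,iqx,irs,irx,isy,ixy,nqx,nxy,qrs,qrx
∂3: piv[aiqx,aisy,ehin,ehiq,ehir,ehis,ehix,ehnq,ehqr,ehqs,ehrs,ehrx,einq,eirs,eirx,eqrs,hiqr,hiqx,hixy,hqrx,inqx] rk=21  ker:hinq,hirs,hirx,hqrs,iqrx
∂1c = {a} + {e} + {h} + {i} + {q} + {r} + {s} + {x}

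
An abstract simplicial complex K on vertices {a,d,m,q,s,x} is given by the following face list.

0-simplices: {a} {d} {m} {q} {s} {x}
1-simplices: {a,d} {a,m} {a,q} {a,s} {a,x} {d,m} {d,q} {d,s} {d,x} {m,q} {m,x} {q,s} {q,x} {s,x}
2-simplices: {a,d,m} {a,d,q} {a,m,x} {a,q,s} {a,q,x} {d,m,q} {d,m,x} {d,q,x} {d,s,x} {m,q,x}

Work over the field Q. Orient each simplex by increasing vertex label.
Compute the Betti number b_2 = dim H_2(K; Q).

n_0=6 n_1=14 n_2=10  [Q]
∂1: piv[ad,am,aq,as,ax] rk=5  ker:dm,dq,ds,dx,mq,mx,qs,qx,sx
∂2: piv[adm,adq,amx,aqs,aqx,dmq,dmx,dsx] rk=8  ker:dqx,mqx
b_2=(10−8)−0=2

b_2=2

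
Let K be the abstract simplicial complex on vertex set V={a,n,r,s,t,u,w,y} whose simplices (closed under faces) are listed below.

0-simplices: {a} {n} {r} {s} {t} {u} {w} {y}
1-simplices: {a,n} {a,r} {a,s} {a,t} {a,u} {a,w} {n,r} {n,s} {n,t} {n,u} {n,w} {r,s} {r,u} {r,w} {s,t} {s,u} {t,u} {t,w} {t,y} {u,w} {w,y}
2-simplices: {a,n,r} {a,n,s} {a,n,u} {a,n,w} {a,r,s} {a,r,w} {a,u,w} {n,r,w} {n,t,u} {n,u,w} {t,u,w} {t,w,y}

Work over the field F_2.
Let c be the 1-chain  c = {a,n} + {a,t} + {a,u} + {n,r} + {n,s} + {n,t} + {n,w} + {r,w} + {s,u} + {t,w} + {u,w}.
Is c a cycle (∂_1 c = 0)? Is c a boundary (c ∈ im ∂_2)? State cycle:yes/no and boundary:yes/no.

cycle:no boundary:no

n_0=8 n_1=21 n_2=12  [Z2]
∂1: piv[an,ar,as,at,au,aw,ty] rk=7  ker:nr,ns,nt,nu,nw,rs,ru,rw,st,su,tu,tw,uw,wy
∂2: piv[anr,ans,anu,anw,ars,arw,auw,ntu,tuw,twy] rk=10  ker:nrw,nuw
∂1c = {a} + {n} + {t} + {u}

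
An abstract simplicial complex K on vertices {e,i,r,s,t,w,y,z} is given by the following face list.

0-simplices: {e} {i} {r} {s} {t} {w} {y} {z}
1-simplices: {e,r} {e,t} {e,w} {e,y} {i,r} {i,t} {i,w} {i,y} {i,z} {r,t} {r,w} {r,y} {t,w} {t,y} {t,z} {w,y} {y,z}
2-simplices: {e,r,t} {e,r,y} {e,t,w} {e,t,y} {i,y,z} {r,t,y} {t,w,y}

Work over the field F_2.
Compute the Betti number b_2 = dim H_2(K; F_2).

n_0=8 n_1=17 n_2=7  [Z2]
∂1: piv[er,et,ew,ey,ir,iz] rk=6  ker:it,iw,iy,rt,rw,ry,tw,ty,tz,wy,yz
∂2: piv[ert,ery,etw,ety,iyz,twy] rk=6  ker:rty
b_2=(7−6)−0=1

b_2=1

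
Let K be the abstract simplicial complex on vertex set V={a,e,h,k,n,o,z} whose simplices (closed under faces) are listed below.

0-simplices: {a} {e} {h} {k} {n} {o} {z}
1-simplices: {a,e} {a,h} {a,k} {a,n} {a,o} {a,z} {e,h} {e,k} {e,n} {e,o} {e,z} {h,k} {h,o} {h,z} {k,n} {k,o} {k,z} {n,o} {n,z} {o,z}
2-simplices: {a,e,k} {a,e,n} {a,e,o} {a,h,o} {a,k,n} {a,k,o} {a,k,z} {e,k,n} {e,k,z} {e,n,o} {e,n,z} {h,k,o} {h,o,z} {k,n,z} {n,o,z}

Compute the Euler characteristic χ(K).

χ(K)=2

n_0=7 n_1=20 n_2=15
χ=+7−20+15=2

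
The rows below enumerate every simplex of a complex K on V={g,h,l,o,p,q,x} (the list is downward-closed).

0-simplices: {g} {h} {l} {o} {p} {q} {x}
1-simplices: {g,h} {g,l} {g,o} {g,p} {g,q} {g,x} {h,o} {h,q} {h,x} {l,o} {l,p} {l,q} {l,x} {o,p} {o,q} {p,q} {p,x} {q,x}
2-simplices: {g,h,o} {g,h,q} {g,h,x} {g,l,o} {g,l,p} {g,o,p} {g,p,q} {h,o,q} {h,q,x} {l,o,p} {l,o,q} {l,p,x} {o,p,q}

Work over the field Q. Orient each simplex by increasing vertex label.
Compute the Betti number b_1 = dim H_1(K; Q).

n_0=7 n_1=18 n_2=13  [Q]
∂1: piv[gh,gl,go,gp,gq,gx] rk=6  ker:ho,hq,hx,lo,lp,lq,lx,op,oq,pq,px,qx
∂2: piv[gho,ghq,ghx,glo,glp,gop,gpq,hoq,hqx,loq,lpx] rk=11  ker:lop,opq
b_1=(18−6)−11=1

b_1=1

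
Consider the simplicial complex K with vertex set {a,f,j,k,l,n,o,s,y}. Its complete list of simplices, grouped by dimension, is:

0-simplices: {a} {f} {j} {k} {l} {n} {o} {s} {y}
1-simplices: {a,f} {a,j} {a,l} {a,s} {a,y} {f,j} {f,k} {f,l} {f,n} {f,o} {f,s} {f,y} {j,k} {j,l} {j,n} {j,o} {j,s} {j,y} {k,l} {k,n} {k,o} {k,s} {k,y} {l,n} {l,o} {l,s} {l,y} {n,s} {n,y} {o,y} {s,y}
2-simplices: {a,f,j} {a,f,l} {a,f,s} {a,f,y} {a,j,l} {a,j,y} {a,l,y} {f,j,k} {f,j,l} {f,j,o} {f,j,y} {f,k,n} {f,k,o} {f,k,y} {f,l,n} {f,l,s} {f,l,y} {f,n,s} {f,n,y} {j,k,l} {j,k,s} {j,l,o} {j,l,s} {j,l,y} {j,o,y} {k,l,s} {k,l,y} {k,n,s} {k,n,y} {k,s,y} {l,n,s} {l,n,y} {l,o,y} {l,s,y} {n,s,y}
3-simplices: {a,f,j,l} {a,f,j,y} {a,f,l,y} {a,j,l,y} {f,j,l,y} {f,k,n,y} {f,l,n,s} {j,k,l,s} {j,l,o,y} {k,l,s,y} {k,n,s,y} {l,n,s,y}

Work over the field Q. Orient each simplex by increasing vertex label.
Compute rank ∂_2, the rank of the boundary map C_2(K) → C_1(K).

rank∂_2=22

n_0=9 n_1=31 n_2=35 n_3=12  [Q]
∂1: piv[af,aj,al,as,ay,fk,fn,fo] rk=8  ker:fj,fl,fs,fy,jk,jl,jn,jo,js,jy,kl,kn,ko,ks,ky,ln,lo,ls,ly,ns,ny,oy,sy
∂2: piv[afj,afl,afs,afy,ajl,ajy,aly,fjk,fjo,fkn,fko,fky,fln,fls,fns,fny,jkl,jks,jlo,jls,joy,ksy] rk=22  ker:fjl,fjy,fly,jly,kls,kly,kns,kny,lns,lny,loy,lsy,nsy
∂3: piv[afjl,afjy,afly,ajly,fkny,flns,jkls,jloy,klsy,knsy,lnsy] rk=11  ker:fjly
rk∂_2=22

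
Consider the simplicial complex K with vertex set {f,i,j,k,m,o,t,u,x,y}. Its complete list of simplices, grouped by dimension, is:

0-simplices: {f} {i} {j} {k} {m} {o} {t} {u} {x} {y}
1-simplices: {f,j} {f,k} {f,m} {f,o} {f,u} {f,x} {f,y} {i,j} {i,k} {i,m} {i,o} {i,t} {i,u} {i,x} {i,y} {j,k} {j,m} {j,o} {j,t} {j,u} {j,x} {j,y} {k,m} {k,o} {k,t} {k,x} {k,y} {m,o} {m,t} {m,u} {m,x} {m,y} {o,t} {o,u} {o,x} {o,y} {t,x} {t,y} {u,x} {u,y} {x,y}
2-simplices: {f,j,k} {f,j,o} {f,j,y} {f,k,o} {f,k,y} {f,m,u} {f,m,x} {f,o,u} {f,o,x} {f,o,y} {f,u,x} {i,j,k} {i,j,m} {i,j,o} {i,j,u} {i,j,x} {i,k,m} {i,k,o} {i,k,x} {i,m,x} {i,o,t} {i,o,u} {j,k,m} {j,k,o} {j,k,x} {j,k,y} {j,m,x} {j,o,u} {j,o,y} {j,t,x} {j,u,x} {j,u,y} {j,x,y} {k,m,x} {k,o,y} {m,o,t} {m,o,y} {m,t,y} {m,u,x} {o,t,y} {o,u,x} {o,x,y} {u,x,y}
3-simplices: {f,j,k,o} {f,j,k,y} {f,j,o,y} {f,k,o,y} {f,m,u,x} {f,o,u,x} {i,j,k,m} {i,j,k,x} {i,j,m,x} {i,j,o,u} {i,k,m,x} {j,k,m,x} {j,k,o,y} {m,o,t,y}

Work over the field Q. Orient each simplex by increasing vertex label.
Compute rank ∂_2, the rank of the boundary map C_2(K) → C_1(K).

rank∂_2=28

n_0=10 n_1=41 n_2=43 n_3=14  [Q]
∂1: piv[fj,fk,fm,fo,fu,fx,fy,ij,it] rk=9  ker:ik,im,io,iu,ix,iy,jk,jm,jo,jt,ju,jx,jy,km,ko,kt,kx,ky,mo,mt,mu,mx,my,ot,ou,ox,oy,tx,ty,ux,uy,xy
∂2: piv[fjk,fjo,fjy,fko,fky,fmu,fmx,fou,fox,foy,fux,ijk,ijm,ijo,iju,ijx,ikm,ikx,imx,iot,iou,jtx,jux,juy,jxy,mot,moy,mty] rk=28  ker:iko,jkm,jko,jkx,jky,jmx,jou,joy,kmx,koy,mux,oty,oux,oxy,uxy
∂3: piv[fjko,fjky,fjoy,fkoy,fmux,foux,ijkm,ijkx,ijmx,ijou,ikmx,moty] rk=12  ker:jkmx,jkoy
rk∂_2=28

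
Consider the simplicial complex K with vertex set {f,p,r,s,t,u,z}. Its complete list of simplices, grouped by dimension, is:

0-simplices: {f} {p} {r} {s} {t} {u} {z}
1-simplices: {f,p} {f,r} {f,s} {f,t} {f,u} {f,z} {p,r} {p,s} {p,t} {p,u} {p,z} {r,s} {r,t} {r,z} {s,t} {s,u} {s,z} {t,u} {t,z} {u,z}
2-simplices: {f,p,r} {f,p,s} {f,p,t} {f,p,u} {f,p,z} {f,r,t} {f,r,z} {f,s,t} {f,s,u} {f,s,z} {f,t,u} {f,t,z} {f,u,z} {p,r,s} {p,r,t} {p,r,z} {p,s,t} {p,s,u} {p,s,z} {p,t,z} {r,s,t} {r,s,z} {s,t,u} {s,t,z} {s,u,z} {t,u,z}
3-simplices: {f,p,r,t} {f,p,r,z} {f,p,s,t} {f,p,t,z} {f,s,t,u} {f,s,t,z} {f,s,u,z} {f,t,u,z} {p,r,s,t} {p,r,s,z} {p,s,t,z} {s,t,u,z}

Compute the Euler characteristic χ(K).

n_0=7 n_1=20 n_2=26 n_3=12
χ=+7−20+26−12=1

χ(K)=1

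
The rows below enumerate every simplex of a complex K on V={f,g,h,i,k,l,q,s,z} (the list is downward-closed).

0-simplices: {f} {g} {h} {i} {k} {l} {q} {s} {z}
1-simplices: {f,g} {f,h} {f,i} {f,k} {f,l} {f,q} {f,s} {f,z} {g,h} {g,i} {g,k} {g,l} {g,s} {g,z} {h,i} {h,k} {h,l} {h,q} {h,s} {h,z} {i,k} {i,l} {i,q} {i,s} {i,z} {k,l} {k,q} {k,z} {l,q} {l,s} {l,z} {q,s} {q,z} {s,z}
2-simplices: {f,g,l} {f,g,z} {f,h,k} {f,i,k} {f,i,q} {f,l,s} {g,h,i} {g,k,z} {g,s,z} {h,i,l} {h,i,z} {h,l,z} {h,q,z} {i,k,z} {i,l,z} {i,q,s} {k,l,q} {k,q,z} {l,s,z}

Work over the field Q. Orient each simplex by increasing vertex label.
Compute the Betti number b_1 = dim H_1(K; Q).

n_0=9 n_1=34 n_2=19  [Q]
∂1: piv[fg,fh,fi,fk,fl,fq,fs,fz] rk=8  ker:gh,gi,gk,gl,gs,gz,hi,hk,hl,hq,hs,hz,ik,il,iq,is,iz,kl,kq,kz,lq,ls,lz,qs,qz,sz
∂2: piv[fgl,fgz,fhk,fik,fiq,fls,ghi,gkz,gsz,hil,hiz,hlz,hqz,ikz,iqs,klq,kqz,lsz] rk=18  ker:ilz
b_1=(34−8)−18=8

b_1=8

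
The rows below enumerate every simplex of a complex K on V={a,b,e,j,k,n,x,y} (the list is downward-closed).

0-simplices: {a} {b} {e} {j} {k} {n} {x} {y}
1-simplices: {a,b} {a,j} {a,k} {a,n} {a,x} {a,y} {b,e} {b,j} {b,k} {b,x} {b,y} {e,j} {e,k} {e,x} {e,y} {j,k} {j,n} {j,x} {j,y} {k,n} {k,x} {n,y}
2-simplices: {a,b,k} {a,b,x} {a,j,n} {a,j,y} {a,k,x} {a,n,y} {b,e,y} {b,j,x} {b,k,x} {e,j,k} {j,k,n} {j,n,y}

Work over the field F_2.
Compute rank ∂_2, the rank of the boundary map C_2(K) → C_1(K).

n_0=8 n_1=22 n_2=12  [Z2]
∂1: piv[ab,aj,ak,an,ax,ay,be] rk=7  ker:bj,bk,bx,by,ej,ek,ex,ey,jk,jn,jx,jy,kn,kx,ny
∂2: piv[abk,abx,ajn,ajy,akx,any,bey,bjx,ejk,jkn] rk=10  ker:bkx,jny
rk∂_2=10

rank∂_2=10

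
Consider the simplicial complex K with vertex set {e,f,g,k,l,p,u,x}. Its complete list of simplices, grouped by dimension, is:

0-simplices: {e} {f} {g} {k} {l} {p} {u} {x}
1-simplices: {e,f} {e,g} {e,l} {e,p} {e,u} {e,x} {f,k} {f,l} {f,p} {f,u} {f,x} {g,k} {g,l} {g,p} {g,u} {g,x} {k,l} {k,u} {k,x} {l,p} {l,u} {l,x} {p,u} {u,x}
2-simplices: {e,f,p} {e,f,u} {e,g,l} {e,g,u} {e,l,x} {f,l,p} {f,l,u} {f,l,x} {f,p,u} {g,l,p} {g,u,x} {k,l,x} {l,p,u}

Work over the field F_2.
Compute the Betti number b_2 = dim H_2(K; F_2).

b_2=1

n_0=8 n_1=24 n_2=13  [Z2]
∂1: piv[ef,eg,el,ep,eu,ex,fk] rk=7  ker:fl,fp,fu,fx,gk,gl,gp,gu,gx,kl,ku,kx,lp,lu,lx,pu,ux
∂2: piv[efp,efu,egl,egu,elx,flp,flu,flx,fpu,glp,gux,klx] rk=12  ker:lpu
b_2=(13−12)−0=1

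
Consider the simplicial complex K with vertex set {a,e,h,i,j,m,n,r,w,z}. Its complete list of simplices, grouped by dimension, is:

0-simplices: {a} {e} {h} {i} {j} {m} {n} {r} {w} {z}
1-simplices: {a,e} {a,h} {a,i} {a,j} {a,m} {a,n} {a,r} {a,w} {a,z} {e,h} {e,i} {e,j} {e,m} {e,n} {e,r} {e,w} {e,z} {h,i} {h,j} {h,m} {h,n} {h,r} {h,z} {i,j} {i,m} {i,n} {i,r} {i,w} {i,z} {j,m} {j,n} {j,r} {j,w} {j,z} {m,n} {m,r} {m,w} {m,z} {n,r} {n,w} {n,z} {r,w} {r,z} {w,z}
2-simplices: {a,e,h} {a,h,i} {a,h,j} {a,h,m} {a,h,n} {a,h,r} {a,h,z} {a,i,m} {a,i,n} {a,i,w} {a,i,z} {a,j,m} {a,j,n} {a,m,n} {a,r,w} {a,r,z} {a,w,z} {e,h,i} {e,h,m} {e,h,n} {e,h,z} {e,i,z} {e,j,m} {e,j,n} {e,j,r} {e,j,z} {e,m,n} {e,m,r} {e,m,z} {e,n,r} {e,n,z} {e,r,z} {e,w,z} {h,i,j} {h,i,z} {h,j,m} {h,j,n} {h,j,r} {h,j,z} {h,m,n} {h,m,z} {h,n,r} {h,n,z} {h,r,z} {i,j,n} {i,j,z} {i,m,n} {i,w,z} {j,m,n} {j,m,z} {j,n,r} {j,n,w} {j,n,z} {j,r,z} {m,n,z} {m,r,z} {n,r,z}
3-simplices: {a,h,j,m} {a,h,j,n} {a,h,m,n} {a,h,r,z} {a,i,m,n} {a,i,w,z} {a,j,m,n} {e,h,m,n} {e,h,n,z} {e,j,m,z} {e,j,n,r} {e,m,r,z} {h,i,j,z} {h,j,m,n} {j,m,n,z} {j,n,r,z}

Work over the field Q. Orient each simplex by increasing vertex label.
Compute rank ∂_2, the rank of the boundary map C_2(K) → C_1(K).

n_0=10 n_1=44 n_2=57 n_3=16  [Q]
∂1: piv[ae,ah,ai,aj,am,an,ar,aw,az] rk=9  ker:eh,ei,ej,em,en,er,ew,ez,hi,hj,hm,hn,hr,hz,ij,im,in,ir,iw,iz,jm,jn,jr,jw,jz,mn,mr,mw,mz,nr,nw,nz,rw,rz,wz
∂2: piv[aeh,ahi,ahj,ahm,ahn,ahr,ahz,aim,ain,aiw,aiz,ajm,ajn,amn,arw,arz,awz,ehi,ehm,ehn,ehz,ejm,ejr,ejz,emr,emz,enr,enz,erz,ewz,hij,jnw] rk=32  ker:eiz,ejn,emn,hiz,hjm,hjn,hjr,hjz,hmn,hmz,hnr,hnz,hrz,ijn,ijz,imn,iwz,jmn,jmz,jnr,jnz,jrz,mnz,mrz,nrz
∂3: piv[ahjm,ahjn,ahmn,ahrz,aimn,aiwz,ajmn,ehmn,ehnz,ejmz,ejnr,emrz,hijz,jmnz,jnrz] rk=15  ker:hjmn
rk∂_2=32

rank∂_2=32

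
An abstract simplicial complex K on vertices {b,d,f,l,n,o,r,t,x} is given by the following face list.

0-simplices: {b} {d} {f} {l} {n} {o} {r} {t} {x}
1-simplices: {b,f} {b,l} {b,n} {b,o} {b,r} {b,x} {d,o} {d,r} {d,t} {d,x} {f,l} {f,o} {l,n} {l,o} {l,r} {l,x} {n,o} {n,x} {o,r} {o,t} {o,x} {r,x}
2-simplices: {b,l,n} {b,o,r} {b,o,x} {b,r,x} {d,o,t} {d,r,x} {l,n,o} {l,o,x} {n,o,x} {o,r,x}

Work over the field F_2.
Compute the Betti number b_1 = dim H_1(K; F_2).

b_1=5

n_0=9 n_1=22 n_2=10  [Z2]
∂1: piv[bf,bl,bn,bo,br,bx,do,dt] rk=8  ker:dr,dx,fl,fo,ln,lo,lr,lx,no,nx,or,ot,ox,rx
∂2: piv[bln,bor,box,brx,dot,drx,lno,lox,nox] rk=9  ker:orx
b_1=(22−8)−9=5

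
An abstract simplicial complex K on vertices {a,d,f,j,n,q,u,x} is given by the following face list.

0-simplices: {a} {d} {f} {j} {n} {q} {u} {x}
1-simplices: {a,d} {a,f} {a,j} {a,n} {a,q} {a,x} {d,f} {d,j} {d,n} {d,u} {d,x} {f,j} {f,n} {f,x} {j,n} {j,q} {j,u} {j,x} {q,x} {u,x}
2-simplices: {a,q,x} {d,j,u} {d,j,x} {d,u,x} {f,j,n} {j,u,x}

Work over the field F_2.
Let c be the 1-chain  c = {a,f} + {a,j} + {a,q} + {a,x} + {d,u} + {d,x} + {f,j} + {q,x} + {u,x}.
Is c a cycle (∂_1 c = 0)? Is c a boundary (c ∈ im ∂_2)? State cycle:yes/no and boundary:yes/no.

cycle:yes boundary:no

n_0=8 n_1=20 n_2=6  [Z2]
∂1: piv[ad,af,aj,an,aq,ax,du] rk=7  ker:df,dj,dn,dx,fj,fn,fx,jn,jq,ju,jx,qx,ux
∂2: piv[aqx,dju,djx,dux,fjn] rk=5  ker:jux
∂1c = 0
c vs im∂2: residual ≠ 0 ⇒ not boundary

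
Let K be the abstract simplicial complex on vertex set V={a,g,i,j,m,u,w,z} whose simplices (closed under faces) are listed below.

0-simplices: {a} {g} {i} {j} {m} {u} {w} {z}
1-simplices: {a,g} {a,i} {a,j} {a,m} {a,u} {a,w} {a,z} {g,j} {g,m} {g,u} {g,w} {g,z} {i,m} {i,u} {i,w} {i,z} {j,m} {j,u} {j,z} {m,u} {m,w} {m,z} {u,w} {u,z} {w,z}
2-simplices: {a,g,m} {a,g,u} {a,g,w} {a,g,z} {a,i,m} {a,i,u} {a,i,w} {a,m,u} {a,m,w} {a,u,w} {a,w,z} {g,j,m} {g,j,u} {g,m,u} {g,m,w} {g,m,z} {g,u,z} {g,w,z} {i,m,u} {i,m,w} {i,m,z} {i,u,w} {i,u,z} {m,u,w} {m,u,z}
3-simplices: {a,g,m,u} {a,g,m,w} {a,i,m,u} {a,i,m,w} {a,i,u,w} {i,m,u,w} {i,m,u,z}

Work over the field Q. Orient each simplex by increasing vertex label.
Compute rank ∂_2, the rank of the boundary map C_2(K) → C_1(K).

rank∂_2=16

n_0=8 n_1=25 n_2=25 n_3=7  [Q]
∂1: piv[ag,ai,aj,am,au,aw,az] rk=7  ker:gj,gm,gu,gw,gz,im,iu,iw,iz,jm,ju,jz,mu,mw,mz,uw,uz,wz
∂2: piv[agm,agu,agw,agz,aim,aiu,aiw,amu,amw,auw,awz,gjm,gju,gmz,guz,imz] rk=16  ker:gmu,gmw,gwz,imu,imw,iuw,iuz,muw,muz
∂3: piv[agmu,agmw,aimu,aimw,aiuw,imuw,imuz] rk=7
rk∂_2=16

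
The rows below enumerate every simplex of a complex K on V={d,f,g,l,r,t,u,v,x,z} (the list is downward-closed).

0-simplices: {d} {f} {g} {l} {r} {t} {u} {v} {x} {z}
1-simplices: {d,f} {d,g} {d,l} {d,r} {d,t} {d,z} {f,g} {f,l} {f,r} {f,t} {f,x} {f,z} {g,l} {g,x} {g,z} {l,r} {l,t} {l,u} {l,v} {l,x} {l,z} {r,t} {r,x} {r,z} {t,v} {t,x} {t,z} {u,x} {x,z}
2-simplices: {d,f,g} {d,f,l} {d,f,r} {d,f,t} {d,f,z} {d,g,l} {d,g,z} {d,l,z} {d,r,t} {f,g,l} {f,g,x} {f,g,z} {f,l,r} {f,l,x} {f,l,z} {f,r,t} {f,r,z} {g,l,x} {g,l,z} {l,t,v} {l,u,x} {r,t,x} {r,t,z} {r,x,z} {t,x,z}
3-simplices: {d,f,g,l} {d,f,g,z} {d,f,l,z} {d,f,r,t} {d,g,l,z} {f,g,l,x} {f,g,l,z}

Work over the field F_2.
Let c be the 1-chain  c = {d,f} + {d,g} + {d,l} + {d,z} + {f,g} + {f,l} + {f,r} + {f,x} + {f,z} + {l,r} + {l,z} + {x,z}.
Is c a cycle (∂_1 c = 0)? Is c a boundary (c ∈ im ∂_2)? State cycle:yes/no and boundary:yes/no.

n_0=10 n_1=29 n_2=25 n_3=7  [Z2]
∂1: piv[df,dg,dl,dr,dt,dz,fx,lu,lv] rk=9  ker:fg,fl,fr,ft,fz,gl,gx,gz,lr,lt,lx,lz,rt,rx,rz,tv,tx,tz,ux,xz
∂2: piv[dfg,dfl,dfr,dft,dfz,dgl,dgz,dlz,drt,fgx,flr,flx,frz,ltv,lux,rtx,rtz,rxz] rk=18  ker:fgl,fgz,flz,frt,glx,glz,txz
∂3: piv[dfgl,dfgz,dflz,dfrt,dglz,fglx] rk=6  ker:fglz
∂1c = 0
c vs im∂2: residual ≠ 0 ⇒ not boundary

cycle:yes boundary:no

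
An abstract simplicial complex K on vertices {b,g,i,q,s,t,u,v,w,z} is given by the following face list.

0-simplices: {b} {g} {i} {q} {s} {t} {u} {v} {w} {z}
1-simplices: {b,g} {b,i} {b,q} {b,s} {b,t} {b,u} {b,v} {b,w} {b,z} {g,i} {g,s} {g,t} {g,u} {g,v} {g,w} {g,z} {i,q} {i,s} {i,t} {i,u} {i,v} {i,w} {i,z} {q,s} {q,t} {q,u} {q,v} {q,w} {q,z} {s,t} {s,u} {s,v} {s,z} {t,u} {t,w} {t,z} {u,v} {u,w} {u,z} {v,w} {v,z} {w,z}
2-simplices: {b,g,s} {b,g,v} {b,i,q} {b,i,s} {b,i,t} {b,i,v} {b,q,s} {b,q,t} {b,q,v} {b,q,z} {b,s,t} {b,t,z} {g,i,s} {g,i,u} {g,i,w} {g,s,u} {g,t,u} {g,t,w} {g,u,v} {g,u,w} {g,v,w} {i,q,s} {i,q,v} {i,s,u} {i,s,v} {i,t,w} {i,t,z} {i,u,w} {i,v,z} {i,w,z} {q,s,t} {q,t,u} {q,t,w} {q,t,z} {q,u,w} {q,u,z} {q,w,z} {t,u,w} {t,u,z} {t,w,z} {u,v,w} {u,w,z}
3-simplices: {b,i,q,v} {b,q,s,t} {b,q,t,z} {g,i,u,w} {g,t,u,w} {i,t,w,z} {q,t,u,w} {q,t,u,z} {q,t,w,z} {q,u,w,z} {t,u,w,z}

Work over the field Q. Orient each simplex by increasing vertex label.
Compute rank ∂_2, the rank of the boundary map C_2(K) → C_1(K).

rank∂_2=29

n_0=10 n_1=42 n_2=42 n_3=11  [Q]
∂1: piv[bg,bi,bq,bs,bt,bu,bv,bw,bz] rk=9  ker:gi,gs,gt,gu,gv,gw,gz,iq,is,it,iu,iv,iw,iz,qs,qt,qu,qv,qw,qz,st,su,sv,sz,tu,tw,tz,uv,uw,uz,vw,vz,wz
∂2: piv[bgs,bgv,biq,bis,bit,biv,bqs,bqt,bqv,bqz,bst,btz,gis,giu,giw,gsu,gtu,gtw,guv,guw,gvw,isv,itw,itz,ivz,iwz,qtu,qtw,quz] rk=29  ker:iqs,iqv,isu,iuw,qst,qtz,quw,qwz,tuw,tuz,twz,uvw,uwz
∂3: piv[biqv,bqst,bqtz,giuw,gtuw,itwz,qtuw,qtuz,qtwz,quwz] rk=10  ker:tuwz
rk∂_2=29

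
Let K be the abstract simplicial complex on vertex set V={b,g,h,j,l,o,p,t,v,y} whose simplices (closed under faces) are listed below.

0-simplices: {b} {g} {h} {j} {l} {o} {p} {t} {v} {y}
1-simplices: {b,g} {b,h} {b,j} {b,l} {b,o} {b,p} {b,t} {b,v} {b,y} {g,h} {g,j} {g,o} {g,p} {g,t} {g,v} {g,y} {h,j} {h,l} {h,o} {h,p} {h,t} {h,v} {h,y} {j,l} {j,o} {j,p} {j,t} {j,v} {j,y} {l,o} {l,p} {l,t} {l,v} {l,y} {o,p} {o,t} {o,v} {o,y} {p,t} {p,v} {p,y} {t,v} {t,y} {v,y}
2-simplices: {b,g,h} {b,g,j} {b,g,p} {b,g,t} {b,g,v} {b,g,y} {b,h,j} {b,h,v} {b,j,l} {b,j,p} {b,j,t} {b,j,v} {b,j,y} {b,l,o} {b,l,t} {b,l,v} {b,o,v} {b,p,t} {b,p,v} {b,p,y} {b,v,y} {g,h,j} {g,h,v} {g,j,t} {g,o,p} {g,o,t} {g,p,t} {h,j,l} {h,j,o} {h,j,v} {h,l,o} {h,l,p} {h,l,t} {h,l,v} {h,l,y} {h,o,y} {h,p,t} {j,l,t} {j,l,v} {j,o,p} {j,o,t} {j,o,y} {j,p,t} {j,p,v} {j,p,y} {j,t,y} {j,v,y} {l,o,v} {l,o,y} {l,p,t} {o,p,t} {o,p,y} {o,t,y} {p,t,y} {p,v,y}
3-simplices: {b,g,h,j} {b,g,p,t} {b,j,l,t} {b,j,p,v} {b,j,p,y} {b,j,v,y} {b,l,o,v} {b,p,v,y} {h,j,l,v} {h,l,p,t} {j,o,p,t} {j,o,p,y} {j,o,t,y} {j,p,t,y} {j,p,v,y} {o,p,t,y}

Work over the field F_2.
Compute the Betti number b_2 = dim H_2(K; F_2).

b_2=7

n_0=10 n_1=44 n_2=55 n_3=16  [Z2]
∂1: piv[bg,bh,bj,bl,bo,bp,bt,bv,by] rk=9  ker:gh,gj,go,gp,gt,gv,gy,hj,hl,ho,hp,ht,hv,hy,jl,jo,jp,jt,jv,jy,lo,lp,lt,lv,ly,op,ot,ov,oy,pt,pv,py,tv,ty,vy
∂2: piv[bgh,bgj,bgp,bgt,bgv,bgy,bhj,bhv,bjl,bjp,bjt,bjv,bjy,blo,blt,blv,bov,bpt,bpv,bpy,bvy,gop,got,hjl,hjo,hlo,hlp,hlt,hly,hoy,hpt,jop,joy,jty] rk=34  ker:ghj,ghv,gjt,gpt,hjv,hlv,jlt,jlv,jot,jpt,jpv,jpy,jvy,lov,loy,lpt,opt,opy,oty,pty,pvy
∂3: piv[bghj,bgpt,bjlt,bjpv,bjpy,bjvy,blov,bpvy,hjlv,hlpt,jopt,jopy,joty,jpty] rk=14  ker:jpvy,opty
b_2=(55−34)−14=7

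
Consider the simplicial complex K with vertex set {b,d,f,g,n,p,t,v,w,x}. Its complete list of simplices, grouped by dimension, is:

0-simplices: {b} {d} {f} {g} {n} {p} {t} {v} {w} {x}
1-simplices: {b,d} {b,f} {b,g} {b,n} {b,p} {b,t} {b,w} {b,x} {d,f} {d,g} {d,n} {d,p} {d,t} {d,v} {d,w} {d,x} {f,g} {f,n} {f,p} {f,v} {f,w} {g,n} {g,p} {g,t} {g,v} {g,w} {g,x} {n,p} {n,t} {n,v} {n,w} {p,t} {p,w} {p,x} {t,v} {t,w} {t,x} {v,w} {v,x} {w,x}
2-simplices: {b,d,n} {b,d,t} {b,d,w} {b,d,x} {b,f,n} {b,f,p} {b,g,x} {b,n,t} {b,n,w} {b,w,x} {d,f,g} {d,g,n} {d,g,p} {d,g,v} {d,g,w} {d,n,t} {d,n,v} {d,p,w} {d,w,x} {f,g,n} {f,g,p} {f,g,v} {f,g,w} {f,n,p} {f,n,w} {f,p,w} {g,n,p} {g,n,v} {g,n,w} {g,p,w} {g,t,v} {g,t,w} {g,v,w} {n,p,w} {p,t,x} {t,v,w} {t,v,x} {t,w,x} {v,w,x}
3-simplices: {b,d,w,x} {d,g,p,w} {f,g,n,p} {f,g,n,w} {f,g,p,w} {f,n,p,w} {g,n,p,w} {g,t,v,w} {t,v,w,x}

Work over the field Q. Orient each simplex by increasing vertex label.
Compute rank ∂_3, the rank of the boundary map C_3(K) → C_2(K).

rank∂_3=8

n_0=10 n_1=40 n_2=39 n_3=9  [Q]
∂1: piv[bd,bf,bg,bn,bp,bt,bw,bx,dv] rk=9  ker:df,dg,dn,dp,dt,dw,dx,fg,fn,fp,fv,fw,gn,gp,gt,gv,gw,gx,np,nt,nv,nw,pt,pw,px,tv,tw,tx,vw,vx,wx
∂2: piv[bdn,bdt,bdw,bdx,bfn,bfp,bgx,bnt,bnw,bwx,dfg,dgn,dgp,dgv,dgw,dnv,dpw,fgn,fgp,fgv,fgw,fnp,gtv,gtw,gvw,ptx,tvx,twx] rk=28  ker:dnt,dwx,fnw,fpw,gnp,gnv,gnw,gpw,npw,tvw,vwx
∂3: piv[bdwx,dgpw,fgnp,fgnw,fgpw,fnpw,gtvw,tvwx] rk=8  ker:gnpw
rk∂_3=8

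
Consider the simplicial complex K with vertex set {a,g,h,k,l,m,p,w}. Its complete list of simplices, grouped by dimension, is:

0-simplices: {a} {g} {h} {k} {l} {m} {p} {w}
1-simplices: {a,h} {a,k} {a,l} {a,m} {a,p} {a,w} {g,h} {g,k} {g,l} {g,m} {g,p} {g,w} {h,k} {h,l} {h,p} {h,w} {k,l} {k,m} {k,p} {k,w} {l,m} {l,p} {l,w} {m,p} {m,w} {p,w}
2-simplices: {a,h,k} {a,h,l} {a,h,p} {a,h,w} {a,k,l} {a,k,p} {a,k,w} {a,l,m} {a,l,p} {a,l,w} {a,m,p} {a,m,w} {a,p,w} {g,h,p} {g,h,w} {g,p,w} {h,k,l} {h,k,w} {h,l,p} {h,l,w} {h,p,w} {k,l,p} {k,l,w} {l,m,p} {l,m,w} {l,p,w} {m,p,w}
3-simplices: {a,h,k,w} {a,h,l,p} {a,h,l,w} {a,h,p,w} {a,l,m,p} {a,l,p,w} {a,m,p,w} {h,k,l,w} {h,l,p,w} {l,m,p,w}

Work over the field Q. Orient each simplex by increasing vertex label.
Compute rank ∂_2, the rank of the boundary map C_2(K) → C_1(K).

n_0=8 n_1=26 n_2=27 n_3=10  [Q]
∂1: piv[ah,ak,al,am,ap,aw,gh] rk=7  ker:gk,gl,gm,gp,gw,hk,hl,hp,hw,kl,km,kp,kw,lm,lp,lw,mp,mw,pw
∂2: piv[ahk,ahl,ahp,ahw,akl,akp,akw,alm,alp,alw,amp,amw,apw,ghp,ghw] rk=15  ker:gpw,hkl,hkw,hlp,hlw,hpw,klp,klw,lmp,lmw,lpw,mpw
∂3: piv[ahkw,ahlp,ahlw,ahpw,almp,alpw,ampw,hklw,lmpw] rk=9  ker:hlpw
rk∂_2=15

rank∂_2=15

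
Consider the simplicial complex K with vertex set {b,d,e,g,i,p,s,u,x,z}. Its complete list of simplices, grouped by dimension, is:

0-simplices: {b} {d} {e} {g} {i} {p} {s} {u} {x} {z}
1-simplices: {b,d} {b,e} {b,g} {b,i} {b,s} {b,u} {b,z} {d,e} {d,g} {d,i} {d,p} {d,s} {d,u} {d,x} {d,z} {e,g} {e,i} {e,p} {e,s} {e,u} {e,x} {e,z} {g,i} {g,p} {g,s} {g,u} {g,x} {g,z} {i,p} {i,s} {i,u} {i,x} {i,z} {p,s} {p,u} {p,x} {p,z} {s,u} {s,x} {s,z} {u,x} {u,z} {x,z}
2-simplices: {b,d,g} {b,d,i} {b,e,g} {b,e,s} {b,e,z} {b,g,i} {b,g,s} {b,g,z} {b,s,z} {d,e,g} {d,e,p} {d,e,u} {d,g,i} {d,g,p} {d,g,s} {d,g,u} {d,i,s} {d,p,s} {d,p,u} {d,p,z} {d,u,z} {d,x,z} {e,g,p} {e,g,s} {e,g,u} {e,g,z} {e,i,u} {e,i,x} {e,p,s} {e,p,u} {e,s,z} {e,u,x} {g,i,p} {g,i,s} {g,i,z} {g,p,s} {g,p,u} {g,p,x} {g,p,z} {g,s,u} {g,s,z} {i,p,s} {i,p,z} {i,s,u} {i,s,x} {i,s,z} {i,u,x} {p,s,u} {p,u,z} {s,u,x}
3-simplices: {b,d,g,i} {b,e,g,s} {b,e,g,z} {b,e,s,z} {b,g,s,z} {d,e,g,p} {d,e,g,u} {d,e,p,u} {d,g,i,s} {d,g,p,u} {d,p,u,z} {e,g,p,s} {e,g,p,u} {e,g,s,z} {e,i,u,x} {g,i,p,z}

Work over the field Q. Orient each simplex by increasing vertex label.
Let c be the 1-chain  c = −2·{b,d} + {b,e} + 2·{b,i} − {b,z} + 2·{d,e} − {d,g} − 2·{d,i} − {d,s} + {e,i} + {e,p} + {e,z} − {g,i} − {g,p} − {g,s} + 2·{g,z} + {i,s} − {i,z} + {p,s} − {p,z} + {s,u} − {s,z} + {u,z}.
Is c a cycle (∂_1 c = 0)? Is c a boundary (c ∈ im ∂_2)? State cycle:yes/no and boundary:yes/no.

n_0=10 n_1=43 n_2=50 n_3=16  [Q]
∂1: piv[bd,be,bg,bi,bs,bu,bz,dp,dx] rk=9  ker:de,dg,di,ds,du,dz,eg,ei,ep,es,eu,ex,ez,gi,gp,gs,gu,gx,gz,ip,is,iu,ix,iz,ps,pu,px,pz,su,sx,sz,ux,uz,xz
∂2: piv[bdg,bdi,beg,bes,bez,bgi,bgs,bgz,bsz,deg,dep,deu,dgp,dgs,dgu,dis,dps,dpu,dpz,duz,dxz,eiu,eix,eux,gip,giz,gpx,gpz,gsu,isu,isx] rk=31  ker:dgi,egp,egs,egu,egz,eps,epu,esz,gis,gps,gpu,gsz,ips,ipz,isz,iux,psu,puz,sux
∂3: piv[bdgi,begs,begz,besz,bgsz,degp,degu,depu,dgis,dgpu,dpuz,egps,eiux,gipz] rk=14  ker:egpu,egsz
∂1c = 0
c vs im∂2: reduces to 0 ⇒ boundary

cycle:yes boundary:yes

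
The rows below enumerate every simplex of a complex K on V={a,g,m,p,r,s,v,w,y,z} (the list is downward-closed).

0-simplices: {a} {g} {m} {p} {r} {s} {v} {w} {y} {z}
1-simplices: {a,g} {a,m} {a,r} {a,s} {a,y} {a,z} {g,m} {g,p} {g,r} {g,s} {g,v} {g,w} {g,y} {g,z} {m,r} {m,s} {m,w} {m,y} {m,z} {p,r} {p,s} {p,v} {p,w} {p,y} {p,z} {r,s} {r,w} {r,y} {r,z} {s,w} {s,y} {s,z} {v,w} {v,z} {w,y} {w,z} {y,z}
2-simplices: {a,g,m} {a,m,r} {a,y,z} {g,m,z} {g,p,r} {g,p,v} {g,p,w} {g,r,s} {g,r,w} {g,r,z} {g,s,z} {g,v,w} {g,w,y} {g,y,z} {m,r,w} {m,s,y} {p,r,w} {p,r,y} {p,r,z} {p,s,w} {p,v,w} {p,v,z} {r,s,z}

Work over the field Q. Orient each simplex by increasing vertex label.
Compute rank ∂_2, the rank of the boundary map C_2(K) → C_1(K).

n_0=10 n_1=37 n_2=23  [Q]
∂1: piv[ag,am,ar,as,ay,az,gp,gv,gw] rk=9  ker:gm,gr,gs,gy,gz,mr,ms,mw,my,mz,pr,ps,pv,pw,py,pz,rs,rw,ry,rz,sw,sy,sz,vw,vz,wy,wz,yz
∂2: piv[agm,amr,ayz,gmz,gpr,gpv,gpw,grs,grw,grz,gsz,gvw,gwy,gyz,mrw,msy,pry,prz,psw,pvz] rk=20  ker:prw,pvw,rsz
rk∂_2=20

rank∂_2=20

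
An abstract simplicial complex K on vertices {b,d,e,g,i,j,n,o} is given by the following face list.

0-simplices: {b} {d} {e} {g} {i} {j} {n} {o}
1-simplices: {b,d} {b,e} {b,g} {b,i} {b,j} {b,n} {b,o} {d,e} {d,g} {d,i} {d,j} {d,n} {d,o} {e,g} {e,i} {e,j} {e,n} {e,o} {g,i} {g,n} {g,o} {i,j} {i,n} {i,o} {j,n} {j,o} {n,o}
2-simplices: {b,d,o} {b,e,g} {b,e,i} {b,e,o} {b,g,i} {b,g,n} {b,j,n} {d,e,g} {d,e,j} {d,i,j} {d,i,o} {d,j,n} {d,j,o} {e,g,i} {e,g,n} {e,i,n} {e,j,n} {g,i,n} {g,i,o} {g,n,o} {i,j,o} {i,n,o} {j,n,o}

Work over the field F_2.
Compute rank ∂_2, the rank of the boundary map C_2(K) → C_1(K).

n_0=8 n_1=27 n_2=23  [Z2]
∂1: piv[bd,be,bg,bi,bj,bn,bo] rk=7  ker:de,dg,di,dj,dn,do,eg,ei,ej,en,eo,gi,gn,go,ij,in,io,jn,jo,no
∂2: piv[bdo,beg,bei,beo,bgi,bgn,bjn,deg,dej,dij,dio,djn,djo,egn,ein,ejn,gio,gno,jno] rk=19  ker:egi,gin,ijo,ino
rk∂_2=19

rank∂_2=19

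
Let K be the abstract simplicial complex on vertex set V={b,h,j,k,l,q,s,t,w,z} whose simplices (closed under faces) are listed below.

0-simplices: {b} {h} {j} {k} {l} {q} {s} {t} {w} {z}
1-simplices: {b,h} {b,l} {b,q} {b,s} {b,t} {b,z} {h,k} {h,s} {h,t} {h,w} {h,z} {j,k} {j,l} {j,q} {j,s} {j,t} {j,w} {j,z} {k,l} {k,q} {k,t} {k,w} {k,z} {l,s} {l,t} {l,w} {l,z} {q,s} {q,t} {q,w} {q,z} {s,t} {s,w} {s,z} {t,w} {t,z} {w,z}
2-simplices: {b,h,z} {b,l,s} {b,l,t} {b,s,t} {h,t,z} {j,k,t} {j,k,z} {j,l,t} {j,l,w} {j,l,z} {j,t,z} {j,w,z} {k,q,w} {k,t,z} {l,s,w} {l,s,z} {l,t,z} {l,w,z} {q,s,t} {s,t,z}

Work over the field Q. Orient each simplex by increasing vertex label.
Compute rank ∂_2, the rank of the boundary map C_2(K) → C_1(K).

rank∂_2=16

n_0=10 n_1=37 n_2=20  [Q]
∂1: piv[bh,bl,bq,bs,bt,bz,hk,hw,jk] rk=9  ker:hs,ht,hz,jl,jq,js,jt,jw,jz,kl,kq,kt,kw,kz,ls,lt,lw,lz,qs,qt,qw,qz,st,sw,sz,tw,tz,wz
∂2: piv[bhz,bls,blt,bst,htz,jkt,jkz,jlt,jlw,jlz,jtz,jwz,kqw,lsw,lsz,qst] rk=16  ker:ktz,ltz,lwz,stz
rk∂_2=16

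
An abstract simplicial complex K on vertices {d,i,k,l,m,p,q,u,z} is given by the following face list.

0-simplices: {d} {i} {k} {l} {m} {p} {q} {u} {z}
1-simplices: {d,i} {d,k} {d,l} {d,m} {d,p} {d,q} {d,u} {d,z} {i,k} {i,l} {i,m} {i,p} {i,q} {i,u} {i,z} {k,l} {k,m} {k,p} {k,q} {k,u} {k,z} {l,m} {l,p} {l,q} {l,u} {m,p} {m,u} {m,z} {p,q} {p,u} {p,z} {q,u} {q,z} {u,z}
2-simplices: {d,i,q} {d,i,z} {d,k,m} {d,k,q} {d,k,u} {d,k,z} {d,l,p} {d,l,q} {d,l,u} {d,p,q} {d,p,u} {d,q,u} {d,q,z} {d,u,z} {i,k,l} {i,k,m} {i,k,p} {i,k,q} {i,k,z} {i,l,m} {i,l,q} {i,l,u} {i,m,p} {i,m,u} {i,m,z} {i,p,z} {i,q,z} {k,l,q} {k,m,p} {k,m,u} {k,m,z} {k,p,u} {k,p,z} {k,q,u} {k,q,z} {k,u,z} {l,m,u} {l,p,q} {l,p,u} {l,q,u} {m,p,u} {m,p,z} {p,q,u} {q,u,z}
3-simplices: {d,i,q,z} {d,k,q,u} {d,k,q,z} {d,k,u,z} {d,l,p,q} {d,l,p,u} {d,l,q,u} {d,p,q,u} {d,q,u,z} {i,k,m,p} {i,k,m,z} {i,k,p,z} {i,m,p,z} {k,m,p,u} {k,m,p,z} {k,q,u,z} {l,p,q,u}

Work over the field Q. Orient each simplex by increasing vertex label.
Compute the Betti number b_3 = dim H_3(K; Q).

b_3=3

n_0=9 n_1=34 n_2=44 n_3=17  [Q]
∂1: piv[di,dk,dl,dm,dp,dq,du,dz] rk=8  ker:ik,il,im,ip,iq,iu,iz,kl,km,kp,kq,ku,kz,lm,lp,lq,lu,mp,mu,mz,pq,pu,pz,qu,qz,uz
∂2: piv[diq,diz,dkm,dkq,dku,dkz,dlp,dlq,dlu,dpq,dpu,dqu,dqz,duz,ikl,ikm,ikp,ikq,ilm,ilq,ilu,imp,imu,imz,ipz,kpu] rk=26  ker:ikz,iqz,klq,kmp,kmu,kmz,kpz,kqu,kqz,kuz,lmu,lpq,lpu,lqu,mpu,mpz,pqu,quz
∂3: piv[diqz,dkqu,dkqz,dkuz,dlpq,dlpu,dlqu,dpqu,dquz,ikmp,ikmz,ikpz,impz,kmpu] rk=14  ker:kmpz,kquz,lpqu
b_3=(17−14)−0=3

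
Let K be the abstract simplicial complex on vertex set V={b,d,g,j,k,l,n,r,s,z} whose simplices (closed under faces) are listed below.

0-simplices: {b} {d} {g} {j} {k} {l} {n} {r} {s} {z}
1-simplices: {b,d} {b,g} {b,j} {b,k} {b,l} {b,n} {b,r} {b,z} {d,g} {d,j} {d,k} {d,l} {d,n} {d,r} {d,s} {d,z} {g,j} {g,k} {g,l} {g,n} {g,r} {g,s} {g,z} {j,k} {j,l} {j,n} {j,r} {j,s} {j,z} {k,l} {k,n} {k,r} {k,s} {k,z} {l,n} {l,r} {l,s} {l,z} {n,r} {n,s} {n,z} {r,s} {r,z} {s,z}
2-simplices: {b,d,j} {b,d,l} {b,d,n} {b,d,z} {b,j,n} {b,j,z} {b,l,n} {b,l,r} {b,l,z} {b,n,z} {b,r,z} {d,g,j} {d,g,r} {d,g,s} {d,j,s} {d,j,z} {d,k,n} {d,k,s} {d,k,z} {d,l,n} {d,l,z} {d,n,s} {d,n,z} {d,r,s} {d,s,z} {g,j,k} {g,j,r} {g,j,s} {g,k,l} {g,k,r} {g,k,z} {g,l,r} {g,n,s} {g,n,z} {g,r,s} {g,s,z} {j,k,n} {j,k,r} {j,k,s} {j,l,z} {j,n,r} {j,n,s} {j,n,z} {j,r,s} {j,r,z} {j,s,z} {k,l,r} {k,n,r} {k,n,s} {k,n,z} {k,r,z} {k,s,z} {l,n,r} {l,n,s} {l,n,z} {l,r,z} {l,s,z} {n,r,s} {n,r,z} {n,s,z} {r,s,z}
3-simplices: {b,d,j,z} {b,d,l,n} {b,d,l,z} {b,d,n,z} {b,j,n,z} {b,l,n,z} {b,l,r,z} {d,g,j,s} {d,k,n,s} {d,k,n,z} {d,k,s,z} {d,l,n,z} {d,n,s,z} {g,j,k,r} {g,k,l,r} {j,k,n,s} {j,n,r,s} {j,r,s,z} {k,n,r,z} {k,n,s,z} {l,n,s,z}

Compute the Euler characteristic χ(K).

n_0=10 n_1=44 n_2=61 n_3=21
χ=+10−44+61−21=6

χ(K)=6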